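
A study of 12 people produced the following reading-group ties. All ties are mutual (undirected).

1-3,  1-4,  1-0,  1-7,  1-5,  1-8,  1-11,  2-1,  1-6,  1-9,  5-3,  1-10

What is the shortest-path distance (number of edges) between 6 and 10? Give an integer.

2

One shortest route is 6 – 1 – 10, which uses 2 edges, and 6 and 10 are not directly tied, so nothing shorter exists. So d(6,10) = 2.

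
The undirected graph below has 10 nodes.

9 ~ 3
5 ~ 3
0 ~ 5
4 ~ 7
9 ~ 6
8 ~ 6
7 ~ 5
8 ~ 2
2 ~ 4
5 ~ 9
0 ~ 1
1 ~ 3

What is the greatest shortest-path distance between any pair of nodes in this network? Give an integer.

Eccentricity of each node (its greatest distance to any other): 0:4, 1:5, 2:5, 3:4, 4:4, 5:3, 6:3, 7:3, 8:4, 9:3.
The maximum eccentricity is 5, realized for instance by the pair 1–2 via 1 – 3 – 9 – 6 – 8 – 2. So the diameter is 5.

5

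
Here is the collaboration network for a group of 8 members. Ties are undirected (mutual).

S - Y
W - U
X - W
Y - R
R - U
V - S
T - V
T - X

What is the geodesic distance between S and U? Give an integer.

3

One shortest route is S – Y – R – U, which uses 3 edges, and at distance 2 from S we only reach {R, T}, which does not include U. So d(S,U) = 3.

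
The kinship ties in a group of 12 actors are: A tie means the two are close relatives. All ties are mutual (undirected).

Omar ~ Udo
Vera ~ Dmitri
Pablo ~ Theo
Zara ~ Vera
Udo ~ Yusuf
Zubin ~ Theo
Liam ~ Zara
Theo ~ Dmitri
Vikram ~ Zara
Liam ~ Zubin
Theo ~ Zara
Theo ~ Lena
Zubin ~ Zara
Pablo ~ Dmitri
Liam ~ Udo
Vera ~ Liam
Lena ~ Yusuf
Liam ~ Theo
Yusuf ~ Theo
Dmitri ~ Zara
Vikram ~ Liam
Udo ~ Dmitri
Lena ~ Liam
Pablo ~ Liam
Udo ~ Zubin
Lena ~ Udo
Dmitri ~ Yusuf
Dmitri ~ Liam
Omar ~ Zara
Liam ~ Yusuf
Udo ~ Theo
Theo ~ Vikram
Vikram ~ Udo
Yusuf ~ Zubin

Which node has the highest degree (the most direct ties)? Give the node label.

Liam

Degrees — Dmitri:7, Lena:4, Liam:10, Omar:2, Pablo:3, Theo:9, Udo:8, Vera:3, Vikram:4, Yusuf:6, Zara:7, Zubin:5.
The maximum is 10, attained only by Liam.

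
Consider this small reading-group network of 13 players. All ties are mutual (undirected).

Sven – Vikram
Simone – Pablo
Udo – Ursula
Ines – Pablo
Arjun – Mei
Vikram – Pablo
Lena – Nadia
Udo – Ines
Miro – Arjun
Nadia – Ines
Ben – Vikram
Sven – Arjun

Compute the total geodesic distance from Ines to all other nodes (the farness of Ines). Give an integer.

31

Distances from Ines: Arjun:4, Ben:3, Lena:2, Mei:5, Miro:5, Nadia:1, Pablo:1, Simone:2, Sven:3, Udo:1, Ursula:2, Vikram:2.
Sum = 4 + 3 + 2 + 5 + 5 + 1 + 1 + 2 + 3 + 1 + 2 + 2 = 31.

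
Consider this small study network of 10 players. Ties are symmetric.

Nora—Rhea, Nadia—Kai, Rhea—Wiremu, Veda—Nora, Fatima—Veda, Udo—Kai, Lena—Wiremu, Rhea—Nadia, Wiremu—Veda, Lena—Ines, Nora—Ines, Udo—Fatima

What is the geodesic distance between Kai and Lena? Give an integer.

One shortest route is Kai – Nadia – Rhea – Wiremu – Lena, which uses 4 edges, and at distance 3 from Kai we only reach {Nora, Veda, Wiremu}, which does not include Lena. So d(Kai,Lena) = 4.

4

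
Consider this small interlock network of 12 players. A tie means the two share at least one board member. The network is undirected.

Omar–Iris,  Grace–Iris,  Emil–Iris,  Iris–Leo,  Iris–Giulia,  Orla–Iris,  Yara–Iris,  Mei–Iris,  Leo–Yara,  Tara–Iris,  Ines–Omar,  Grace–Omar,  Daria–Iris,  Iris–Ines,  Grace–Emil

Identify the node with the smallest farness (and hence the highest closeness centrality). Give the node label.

Farness (sum of distances to all others) for each node — Daria:21, Emil:20, Giulia:21, Grace:19, Ines:20, Iris:11, Leo:20, Mei:21, Omar:19, Orla:21, Tara:21, Yara:20.
The smallest farness is 11, for Iris, so Iris has the highest closeness.

Iris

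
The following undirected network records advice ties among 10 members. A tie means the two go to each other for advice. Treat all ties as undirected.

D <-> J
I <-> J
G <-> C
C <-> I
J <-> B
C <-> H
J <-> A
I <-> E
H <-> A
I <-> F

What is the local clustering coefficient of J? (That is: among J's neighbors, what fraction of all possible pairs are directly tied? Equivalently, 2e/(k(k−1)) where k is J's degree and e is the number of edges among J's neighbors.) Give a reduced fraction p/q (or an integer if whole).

0

J's neighbors: A, B, D, and I (k = 4).
Possible neighbor pairs: C(4,2) = 6. Edges among them: none → e = 0.
Clustering(J) = 0/6 = 0.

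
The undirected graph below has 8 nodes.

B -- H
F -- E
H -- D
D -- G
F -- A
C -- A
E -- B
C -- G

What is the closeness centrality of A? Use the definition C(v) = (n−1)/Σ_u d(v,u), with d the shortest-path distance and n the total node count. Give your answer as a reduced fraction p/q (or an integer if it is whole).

7/16

Distances from A: B:3, C:1, D:3, E:2, F:1, G:2, H:4. Sum = 16.
n = 8, so closeness = 7/16.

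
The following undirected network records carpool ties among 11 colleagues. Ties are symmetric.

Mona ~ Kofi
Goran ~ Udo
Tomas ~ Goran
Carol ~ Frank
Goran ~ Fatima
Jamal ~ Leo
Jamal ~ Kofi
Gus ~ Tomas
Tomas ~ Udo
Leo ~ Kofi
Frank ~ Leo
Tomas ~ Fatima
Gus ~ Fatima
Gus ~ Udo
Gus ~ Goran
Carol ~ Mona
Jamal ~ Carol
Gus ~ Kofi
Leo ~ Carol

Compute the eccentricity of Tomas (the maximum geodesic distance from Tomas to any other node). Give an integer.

Distances from Tomas: Carol:4, Fatima:1, Frank:4, Goran:1, Gus:1, Jamal:3, Kofi:2, Leo:3, Mona:3, Udo:1.
The largest is 4 (to Carol and Frank), so the eccentricity of Tomas is 4.

4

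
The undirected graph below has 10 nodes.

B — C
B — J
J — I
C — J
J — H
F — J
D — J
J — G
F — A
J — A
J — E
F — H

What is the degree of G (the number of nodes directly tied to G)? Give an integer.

1

G is directly tied to J. That is 1 neighbor, so the degree of G is 1.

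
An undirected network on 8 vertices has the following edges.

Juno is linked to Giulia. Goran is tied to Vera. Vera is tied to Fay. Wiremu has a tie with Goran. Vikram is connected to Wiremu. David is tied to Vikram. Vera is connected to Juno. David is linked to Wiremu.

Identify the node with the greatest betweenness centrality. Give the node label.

Unnormalized betweenness of each node: David:0, Fay:0, Giulia:0, Goran:12, Juno:6, Vera:14, Vikram:0, Wiremu:10.
Vera has the largest value, 14, making it the main broker — the node through which the most shortest paths run.

Vera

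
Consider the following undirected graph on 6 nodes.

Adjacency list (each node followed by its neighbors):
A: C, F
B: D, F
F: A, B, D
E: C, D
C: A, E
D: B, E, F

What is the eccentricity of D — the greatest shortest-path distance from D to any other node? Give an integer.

Distances from D: A:2, B:1, C:2, E:1, F:1.
The largest is 2 (to A and C), so the eccentricity of D is 2.

2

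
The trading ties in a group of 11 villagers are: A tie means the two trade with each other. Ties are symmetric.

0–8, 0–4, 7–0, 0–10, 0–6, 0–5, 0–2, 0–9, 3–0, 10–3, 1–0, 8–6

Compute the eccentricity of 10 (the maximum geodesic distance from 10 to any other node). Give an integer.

2

Distances from 10: 0:1, 1:2, 2:2, 3:1, 4:2, 5:2, 6:2, 7:2, 8:2, 9:2.
The largest is 2 (to 7, 5, 6, 4, 1, 8, 9, and 2), so the eccentricity of 10 is 2.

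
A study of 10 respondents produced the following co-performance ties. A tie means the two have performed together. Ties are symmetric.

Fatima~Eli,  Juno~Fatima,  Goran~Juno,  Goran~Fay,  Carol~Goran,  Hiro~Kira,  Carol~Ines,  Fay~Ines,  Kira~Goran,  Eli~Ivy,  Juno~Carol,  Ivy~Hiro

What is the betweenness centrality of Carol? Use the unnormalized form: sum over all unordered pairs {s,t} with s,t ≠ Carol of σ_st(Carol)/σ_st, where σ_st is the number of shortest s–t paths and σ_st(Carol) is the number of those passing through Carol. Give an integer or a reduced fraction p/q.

Pairs whose geodesics pass through Carol — Ivy–Ines: 2/3; Hiro–Ines: 1/2; Kira–Ines: 1/2; Goran–Ines: 1/2; Ines–Juno: 1; Ines–Fatima: 1; Ines–Eli: 1.
All other pairs contribute 0.
Summing the contributions gives betweenness(Carol) = 31/6.

31/6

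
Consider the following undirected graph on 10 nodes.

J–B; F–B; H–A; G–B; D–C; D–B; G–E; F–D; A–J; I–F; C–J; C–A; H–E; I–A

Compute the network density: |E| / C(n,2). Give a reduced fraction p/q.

14/45

There are 14 edges and 10 nodes, so the maximum possible is C(10,2) = 45.
Density = 14/45.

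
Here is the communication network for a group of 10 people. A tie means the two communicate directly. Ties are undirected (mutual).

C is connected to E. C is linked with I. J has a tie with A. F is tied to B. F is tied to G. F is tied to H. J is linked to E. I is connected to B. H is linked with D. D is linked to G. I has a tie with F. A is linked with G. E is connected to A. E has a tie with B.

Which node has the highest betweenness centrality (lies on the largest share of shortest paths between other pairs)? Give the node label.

F

Unnormalized betweenness of each node: A:6, B:25/6, C:4/3, D:4/3, E:47/6, F:67/6, G:26/3, H:11/6, I:11/3, J:0.
F has the largest value, 67/6, making it the main broker — the node through which the most shortest paths run.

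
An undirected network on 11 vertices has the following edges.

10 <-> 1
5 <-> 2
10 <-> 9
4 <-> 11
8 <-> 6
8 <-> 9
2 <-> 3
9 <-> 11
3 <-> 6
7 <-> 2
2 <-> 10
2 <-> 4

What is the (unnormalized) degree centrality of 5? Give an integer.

5 is directly tied to 2. That is 1 neighbor, so the degree of 5 is 1.

1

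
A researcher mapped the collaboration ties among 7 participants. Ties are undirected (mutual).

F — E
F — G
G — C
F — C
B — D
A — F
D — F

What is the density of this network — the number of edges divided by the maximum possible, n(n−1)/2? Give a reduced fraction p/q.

There are 7 edges and 7 nodes, so the maximum possible is C(7,2) = 21.
Density = 7/21 = 1/3.

1/3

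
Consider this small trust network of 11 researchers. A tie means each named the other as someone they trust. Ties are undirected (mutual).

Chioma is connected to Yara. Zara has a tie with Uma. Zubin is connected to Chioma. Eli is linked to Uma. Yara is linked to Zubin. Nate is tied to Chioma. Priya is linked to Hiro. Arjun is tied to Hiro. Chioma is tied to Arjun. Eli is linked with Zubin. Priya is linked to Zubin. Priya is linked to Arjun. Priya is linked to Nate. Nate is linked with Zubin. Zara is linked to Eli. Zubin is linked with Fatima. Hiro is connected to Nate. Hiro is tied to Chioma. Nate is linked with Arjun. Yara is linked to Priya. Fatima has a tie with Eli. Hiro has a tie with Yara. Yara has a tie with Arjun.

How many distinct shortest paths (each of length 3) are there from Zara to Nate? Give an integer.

The shortest distance is 3, and the only length-3 path is Zara–Eli–Zubin–Nate. So there is exactly 1 shortest path.

1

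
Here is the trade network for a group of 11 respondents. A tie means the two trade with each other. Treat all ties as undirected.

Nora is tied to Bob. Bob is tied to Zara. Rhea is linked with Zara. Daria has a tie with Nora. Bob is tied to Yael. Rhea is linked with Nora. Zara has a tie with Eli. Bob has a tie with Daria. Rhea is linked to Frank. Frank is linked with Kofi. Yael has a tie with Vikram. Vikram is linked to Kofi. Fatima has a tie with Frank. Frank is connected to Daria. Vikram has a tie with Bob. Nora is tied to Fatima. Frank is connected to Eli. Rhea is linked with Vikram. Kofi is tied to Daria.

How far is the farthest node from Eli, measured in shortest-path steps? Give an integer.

3

Distances from Eli: Bob:2, Daria:2, Fatima:2, Frank:1, Kofi:2, Nora:3, Rhea:2, Vikram:3, Yael:3, Zara:1.
The largest is 3 (to Nora, Yael, and Vikram), so the eccentricity of Eli is 3.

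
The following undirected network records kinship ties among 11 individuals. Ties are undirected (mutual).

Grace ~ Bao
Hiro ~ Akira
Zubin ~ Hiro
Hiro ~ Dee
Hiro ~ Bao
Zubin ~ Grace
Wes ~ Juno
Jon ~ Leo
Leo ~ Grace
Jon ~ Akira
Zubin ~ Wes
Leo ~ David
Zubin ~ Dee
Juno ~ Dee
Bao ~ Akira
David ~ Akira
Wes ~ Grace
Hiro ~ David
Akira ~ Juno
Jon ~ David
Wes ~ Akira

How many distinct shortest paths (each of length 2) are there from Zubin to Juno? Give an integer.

The shortest distance is 2. The length-2 paths are: Zubin–Wes–Juno; Zubin–Dee–Juno.
That gives 2 distinct shortest paths.

2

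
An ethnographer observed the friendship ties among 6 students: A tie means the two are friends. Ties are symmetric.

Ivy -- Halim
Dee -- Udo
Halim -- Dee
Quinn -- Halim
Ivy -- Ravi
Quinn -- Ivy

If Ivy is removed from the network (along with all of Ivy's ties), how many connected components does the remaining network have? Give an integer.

Without Ivy, the remaining ties split the others into: {Dee, Halim, Quinn, Udo}; {Ravi}.
That's 2 separate components.

2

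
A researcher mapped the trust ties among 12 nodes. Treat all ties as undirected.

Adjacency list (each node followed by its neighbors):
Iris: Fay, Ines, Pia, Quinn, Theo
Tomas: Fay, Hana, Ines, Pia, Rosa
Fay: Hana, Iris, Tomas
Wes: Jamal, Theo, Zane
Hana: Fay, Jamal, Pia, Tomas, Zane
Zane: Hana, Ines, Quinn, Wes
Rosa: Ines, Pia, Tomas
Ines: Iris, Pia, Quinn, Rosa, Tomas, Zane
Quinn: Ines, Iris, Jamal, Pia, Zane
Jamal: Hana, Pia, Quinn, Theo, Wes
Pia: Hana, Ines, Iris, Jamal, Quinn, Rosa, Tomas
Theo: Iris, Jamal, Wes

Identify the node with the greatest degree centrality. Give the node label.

Pia

Degrees — Fay:3, Hana:5, Ines:6, Iris:5, Jamal:5, Pia:7, Quinn:5, Rosa:3, Theo:3, Tomas:5, Wes:3, Zane:4.
The maximum is 7, attained only by Pia.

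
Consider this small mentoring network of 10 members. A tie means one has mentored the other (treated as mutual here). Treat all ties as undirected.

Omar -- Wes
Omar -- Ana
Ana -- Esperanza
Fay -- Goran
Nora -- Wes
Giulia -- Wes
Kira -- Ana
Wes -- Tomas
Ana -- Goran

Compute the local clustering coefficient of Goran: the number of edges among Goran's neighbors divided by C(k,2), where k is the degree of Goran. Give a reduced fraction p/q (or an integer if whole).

0

Goran's neighbors: Ana and Fay (k = 2).
Possible neighbor pairs: C(2,2) = 1. Edges among them: none → e = 0.
Clustering(Goran) = 0/1.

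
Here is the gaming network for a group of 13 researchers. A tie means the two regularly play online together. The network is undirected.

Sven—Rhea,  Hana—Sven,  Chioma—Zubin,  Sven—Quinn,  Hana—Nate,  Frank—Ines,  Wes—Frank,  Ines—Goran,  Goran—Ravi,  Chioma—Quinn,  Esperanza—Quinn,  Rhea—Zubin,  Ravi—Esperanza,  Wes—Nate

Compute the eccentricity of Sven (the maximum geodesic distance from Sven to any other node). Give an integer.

Distances from Sven: Chioma:2, Esperanza:2, Frank:4, Goran:4, Hana:1, Ines:5, Nate:2, Quinn:1, Ravi:3, Rhea:1, Wes:3, Zubin:2.
The largest is 5 (to Ines), so the eccentricity of Sven is 5.

5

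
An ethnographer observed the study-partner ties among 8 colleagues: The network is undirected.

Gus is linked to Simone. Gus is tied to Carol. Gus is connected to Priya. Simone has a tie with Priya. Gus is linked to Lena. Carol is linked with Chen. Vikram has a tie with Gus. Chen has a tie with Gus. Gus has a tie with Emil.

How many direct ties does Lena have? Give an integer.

1

Lena is directly tied to Gus. That is 1 neighbor, so the degree of Lena is 1.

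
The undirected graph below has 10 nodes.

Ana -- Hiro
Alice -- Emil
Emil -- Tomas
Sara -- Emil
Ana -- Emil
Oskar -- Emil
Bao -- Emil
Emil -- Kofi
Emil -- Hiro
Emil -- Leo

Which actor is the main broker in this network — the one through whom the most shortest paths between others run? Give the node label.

Unnormalized betweenness of each node: Alice:0, Ana:0, Bao:0, Emil:35, Hiro:0, Kofi:0, Leo:0, Oskar:0, Sara:0, Tomas:0.
Emil has the largest value, 35, making it the main broker — the node through which the most shortest paths run.

Emil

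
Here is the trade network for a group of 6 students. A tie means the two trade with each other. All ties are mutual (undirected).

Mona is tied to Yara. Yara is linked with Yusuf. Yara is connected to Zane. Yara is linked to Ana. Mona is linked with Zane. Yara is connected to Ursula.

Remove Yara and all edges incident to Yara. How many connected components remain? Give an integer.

Without Yara, the remaining ties split the others into: {Yusuf}; {Mona, Zane}; {Ana}; {Ursula}.
That's 4 separate components.

4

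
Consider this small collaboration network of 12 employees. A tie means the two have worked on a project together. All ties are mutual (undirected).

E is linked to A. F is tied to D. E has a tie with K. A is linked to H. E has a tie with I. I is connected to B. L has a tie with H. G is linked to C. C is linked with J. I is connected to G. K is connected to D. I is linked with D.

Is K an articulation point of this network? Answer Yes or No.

Even without K, every remaining node can still reach every other (the residual graph is connected), so K is not a cut vertex.

No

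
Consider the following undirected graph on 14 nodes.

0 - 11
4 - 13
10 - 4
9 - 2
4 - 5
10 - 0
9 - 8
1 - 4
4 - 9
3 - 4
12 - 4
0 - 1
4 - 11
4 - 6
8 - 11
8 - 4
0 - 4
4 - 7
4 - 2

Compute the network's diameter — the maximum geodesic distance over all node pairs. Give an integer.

Eccentricity of each node (its greatest distance to any other): 0:2, 1:2, 2:2, 3:2, 4:1, 5:2, 6:2, 7:2, 8:2, 9:2, 10:2, 11:2, 12:2, 13:2.
The maximum eccentricity is 2, realized for instance by the pair 8–13 via 8 – 4 – 13. So the diameter is 2.

2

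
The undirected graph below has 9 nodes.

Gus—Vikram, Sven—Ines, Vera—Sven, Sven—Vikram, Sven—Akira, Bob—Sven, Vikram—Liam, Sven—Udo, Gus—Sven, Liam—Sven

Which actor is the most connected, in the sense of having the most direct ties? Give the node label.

Degrees — Akira:1, Bob:1, Gus:2, Ines:1, Liam:2, Sven:8, Udo:1, Vera:1, Vikram:3.
The maximum is 8, attained only by Sven.

Sven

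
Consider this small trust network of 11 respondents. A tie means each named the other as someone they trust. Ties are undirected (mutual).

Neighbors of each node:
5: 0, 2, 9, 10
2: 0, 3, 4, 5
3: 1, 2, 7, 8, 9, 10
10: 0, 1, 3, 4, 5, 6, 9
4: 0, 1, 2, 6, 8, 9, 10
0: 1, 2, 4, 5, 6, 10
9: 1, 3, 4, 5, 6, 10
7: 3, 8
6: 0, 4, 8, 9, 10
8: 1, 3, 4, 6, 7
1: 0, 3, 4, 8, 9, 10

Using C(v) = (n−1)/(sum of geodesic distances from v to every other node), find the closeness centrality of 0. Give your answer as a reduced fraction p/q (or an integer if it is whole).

Distances from 0: 1:1, 2:1, 3:2, 4:1, 5:1, 6:1, 7:3, 8:2, 9:2, 10:1. Sum = 15.
n = 11, so closeness = 10/15 = 2/3.

2/3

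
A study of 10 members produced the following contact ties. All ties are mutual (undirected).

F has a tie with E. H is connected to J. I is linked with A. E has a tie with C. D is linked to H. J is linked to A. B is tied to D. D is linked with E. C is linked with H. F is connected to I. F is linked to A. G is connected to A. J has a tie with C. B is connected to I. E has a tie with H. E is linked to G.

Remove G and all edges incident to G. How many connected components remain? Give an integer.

G's neighbors (A and E) remain reachable from one another through other ties, so the rest of the network stays in one piece.

1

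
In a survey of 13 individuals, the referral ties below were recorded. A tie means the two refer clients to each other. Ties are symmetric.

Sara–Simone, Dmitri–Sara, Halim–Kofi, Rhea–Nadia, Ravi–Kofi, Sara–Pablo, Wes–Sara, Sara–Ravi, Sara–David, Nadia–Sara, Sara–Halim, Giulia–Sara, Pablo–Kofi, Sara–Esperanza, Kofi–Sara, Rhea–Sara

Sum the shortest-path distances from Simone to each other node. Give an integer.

Distances from Simone: David:2, Dmitri:2, Esperanza:2, Giulia:2, Halim:2, Kofi:2, Nadia:2, Pablo:2, Ravi:2, Rhea:2, Sara:1, Wes:2.
Sum = 2 + 2 + 2 + 2 + 2 + 2 + 2 + 2 + 2 + 2 + 1 + 2 = 23.

23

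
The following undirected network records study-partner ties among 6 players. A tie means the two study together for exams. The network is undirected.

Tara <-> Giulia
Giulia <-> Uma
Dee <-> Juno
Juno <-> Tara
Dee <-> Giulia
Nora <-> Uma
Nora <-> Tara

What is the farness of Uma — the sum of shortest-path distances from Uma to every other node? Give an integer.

9

Distances from Uma: Dee:2, Giulia:1, Juno:3, Nora:1, Tara:2.
Sum = 2 + 1 + 3 + 1 + 2 = 9.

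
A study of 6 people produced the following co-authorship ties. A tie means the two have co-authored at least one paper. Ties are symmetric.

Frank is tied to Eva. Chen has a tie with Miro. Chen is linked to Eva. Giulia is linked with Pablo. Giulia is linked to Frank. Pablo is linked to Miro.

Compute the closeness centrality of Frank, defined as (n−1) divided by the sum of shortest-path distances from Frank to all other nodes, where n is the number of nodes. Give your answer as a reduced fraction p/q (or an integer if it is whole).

5/9

Distances from Frank: Chen:2, Eva:1, Giulia:1, Miro:3, Pablo:2. Sum = 9.
n = 6, so closeness = 5/9.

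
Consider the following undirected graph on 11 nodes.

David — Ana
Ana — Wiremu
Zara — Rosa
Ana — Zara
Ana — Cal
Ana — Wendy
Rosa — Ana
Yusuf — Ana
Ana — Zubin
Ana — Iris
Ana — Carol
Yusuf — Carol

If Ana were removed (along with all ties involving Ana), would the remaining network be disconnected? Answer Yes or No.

Yes

Removing Ana leaves {Iris} with no path to {Carol and Yusuf}, so the network splits into 8 components. Ana is a cut vertex.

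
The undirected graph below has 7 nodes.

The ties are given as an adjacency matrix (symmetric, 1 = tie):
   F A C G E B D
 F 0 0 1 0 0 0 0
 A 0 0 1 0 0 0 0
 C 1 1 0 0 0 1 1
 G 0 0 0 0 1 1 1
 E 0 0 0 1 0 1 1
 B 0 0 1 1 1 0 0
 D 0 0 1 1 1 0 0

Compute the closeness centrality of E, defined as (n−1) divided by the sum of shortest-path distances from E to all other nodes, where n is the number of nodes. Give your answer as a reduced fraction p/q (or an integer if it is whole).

6/11

Distances from E: A:3, B:1, C:2, D:1, F:3, G:1. Sum = 11.
n = 7, so closeness = 6/11.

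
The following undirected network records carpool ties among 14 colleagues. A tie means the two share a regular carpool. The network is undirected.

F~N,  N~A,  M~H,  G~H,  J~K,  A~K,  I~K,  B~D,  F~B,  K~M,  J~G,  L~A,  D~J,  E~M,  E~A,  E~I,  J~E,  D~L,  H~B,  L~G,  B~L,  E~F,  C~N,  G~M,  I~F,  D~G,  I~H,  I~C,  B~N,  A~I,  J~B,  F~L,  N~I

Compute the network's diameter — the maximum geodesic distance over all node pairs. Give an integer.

3

Eccentricity of each node (its greatest distance to any other): A:2, B:2, C:3, D:3, E:2, F:2, G:3, H:2, I:3, J:3, K:2, L:3, M:3, N:3.
The maximum eccentricity is 3, realized for instance by the pair N–G via N – I – H – G. So the diameter is 3.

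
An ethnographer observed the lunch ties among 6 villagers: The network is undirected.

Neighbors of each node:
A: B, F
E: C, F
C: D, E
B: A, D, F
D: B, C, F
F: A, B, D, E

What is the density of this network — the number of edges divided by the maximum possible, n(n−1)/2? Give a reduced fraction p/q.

8/15

There are 8 edges and 6 nodes, so the maximum possible is C(6,2) = 15.
Density = 8/15.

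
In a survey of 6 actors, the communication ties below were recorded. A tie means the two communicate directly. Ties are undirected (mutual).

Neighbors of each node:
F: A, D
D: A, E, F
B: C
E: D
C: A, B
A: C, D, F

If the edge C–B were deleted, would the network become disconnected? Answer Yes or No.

Without the C–B edge there is no alternate route between C and B, so the network disconnects. It is a bridge.

Yes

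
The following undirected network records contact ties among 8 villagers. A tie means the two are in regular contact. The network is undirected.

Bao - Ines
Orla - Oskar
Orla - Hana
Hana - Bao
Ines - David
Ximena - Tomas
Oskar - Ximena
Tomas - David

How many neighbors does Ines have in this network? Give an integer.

Ines is directly tied to Bao and David. That is 2 neighbors, so the degree of Ines is 2.

2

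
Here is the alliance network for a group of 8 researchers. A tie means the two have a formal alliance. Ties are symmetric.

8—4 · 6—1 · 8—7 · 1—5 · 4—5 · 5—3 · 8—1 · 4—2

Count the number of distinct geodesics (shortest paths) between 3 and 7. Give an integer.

The shortest distance is 4. The length-4 paths are: 3–5–4–8–7; 3–5–1–8–7.
That gives 2 distinct shortest paths.

2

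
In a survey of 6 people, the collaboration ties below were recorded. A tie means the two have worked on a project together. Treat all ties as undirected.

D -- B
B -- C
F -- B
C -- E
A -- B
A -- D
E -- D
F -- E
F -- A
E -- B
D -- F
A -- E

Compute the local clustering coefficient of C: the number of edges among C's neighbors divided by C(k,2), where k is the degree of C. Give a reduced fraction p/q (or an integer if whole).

1

C's neighbors: B and E (k = 2).
Possible neighbor pairs: C(2,2) = 1. Edges among them: B–E → e = 1.
Clustering(C) = 1/1.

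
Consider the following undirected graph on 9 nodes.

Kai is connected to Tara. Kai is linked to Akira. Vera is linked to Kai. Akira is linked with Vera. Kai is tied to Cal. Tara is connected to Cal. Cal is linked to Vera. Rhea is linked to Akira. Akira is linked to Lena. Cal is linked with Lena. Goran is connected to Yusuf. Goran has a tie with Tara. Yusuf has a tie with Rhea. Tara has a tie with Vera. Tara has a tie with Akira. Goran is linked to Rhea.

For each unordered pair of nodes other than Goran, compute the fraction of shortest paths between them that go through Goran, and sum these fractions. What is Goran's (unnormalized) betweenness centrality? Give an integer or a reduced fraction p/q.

Pairs whose geodesics pass through Goran — Cal–Yusuf: 1; Cal–Rhea: 1/5; Tara–Yusuf: 1; Tara–Rhea: 1/2; Kai–Yusuf: 1/2; Vera–Yusuf: 1/2.
All other pairs contribute 0.
Summing the contributions gives betweenness(Goran) = 37/10.

37/10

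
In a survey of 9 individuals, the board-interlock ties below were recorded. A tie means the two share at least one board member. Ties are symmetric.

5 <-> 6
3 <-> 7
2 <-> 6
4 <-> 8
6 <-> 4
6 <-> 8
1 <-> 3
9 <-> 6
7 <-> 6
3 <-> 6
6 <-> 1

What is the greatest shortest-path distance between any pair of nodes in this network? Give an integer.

2

Eccentricity of each node (its greatest distance to any other): 1:2, 2:2, 3:2, 4:2, 5:2, 6:1, 7:2, 8:2, 9:2.
The maximum eccentricity is 2, realized for instance by the pair 2–4 via 2 – 6 – 4. So the diameter is 2.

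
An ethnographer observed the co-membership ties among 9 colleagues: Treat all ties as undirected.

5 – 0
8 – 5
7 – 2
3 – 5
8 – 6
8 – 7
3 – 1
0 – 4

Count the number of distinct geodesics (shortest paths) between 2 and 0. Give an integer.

1

The shortest distance is 4, and the only length-4 path is 2–7–8–5–0. So there is exactly 1 shortest path.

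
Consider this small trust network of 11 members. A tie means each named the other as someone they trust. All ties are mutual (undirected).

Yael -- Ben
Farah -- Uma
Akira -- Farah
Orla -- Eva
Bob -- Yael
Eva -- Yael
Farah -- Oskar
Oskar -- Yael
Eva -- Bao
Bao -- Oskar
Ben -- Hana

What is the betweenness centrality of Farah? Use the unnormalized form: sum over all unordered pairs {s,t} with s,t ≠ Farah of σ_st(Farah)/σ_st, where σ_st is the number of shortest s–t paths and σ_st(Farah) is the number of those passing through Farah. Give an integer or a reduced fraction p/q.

17

Pairs whose geodesics pass through Farah — Orla–Akira: 2/2; Orla–Uma: 2/2; Akira–Bob: 1; Akira–Uma: 1; Akira–Eva: 2/2; Akira–Yael: 1; Akira–Bao: 1; Akira–Hana: 1; Akira–Ben: 1; Akira–Oskar: 1; Bob–Uma: 1; Uma–Eva: 2/2; Uma–Yael: 1; Uma–Bao: 1 … (+3 more pairs).
All other pairs contribute 0.
Summing the contributions gives betweenness(Farah) = 17.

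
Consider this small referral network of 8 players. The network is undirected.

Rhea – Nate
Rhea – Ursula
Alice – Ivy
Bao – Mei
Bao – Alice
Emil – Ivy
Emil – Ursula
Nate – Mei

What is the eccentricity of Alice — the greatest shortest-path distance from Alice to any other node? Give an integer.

Distances from Alice: Bao:1, Emil:2, Ivy:1, Mei:2, Nate:3, Rhea:4, Ursula:3.
The largest is 4 (to Rhea), so the eccentricity of Alice is 4.

4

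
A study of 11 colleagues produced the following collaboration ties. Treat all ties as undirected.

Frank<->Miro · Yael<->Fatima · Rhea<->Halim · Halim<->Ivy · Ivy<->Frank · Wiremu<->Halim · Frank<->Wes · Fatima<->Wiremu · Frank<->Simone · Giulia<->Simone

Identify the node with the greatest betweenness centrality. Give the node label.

Frank

Unnormalized betweenness of each node: Fatima:9, Frank:29, Giulia:0, Halim:27, Ivy:25, Miro:0, Rhea:0, Simone:9, Wes:0, Wiremu:16, Yael:0.
Frank has the largest value, 29, making it the main broker — the node through which the most shortest paths run.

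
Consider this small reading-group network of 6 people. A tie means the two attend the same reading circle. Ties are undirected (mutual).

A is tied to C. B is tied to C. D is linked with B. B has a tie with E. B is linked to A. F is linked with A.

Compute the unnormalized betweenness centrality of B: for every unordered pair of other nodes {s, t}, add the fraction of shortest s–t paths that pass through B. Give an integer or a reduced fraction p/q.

7

Pairs whose geodesics pass through B — C–E: 1; C–D: 1; F–E: 1; F–D: 1; A–E: 1; A–D: 1; E–D: 1.
All other pairs contribute 0.
Summing the contributions gives betweenness(B) = 7.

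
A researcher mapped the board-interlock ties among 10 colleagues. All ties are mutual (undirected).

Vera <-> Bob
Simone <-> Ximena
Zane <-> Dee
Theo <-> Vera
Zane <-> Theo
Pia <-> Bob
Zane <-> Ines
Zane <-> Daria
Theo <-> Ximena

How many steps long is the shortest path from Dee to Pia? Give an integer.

One shortest route is Dee – Zane – Theo – Vera – Bob – Pia, which uses 5 edges, and at distance 4 from Dee we only reach {Bob, Simone}, which does not include Pia. So d(Dee,Pia) = 5.

5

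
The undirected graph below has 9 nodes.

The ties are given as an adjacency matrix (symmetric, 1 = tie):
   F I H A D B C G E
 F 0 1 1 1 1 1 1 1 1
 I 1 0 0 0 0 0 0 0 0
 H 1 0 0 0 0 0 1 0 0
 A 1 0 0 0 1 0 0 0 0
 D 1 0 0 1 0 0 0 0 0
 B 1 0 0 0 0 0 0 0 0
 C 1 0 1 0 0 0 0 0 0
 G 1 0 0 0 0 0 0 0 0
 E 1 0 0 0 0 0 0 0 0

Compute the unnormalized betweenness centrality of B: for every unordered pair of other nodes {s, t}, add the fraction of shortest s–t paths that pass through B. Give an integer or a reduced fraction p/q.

No shortest path between any pair of other nodes passes through B.
Summing the contributions gives betweenness(B) = 0.

0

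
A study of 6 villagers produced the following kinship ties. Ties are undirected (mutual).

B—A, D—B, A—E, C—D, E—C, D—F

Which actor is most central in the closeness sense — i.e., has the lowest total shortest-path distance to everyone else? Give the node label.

D

Farness (sum of distances to all others) for each node — A:9, B:8, C:8, D:7, E:9, F:11.
The smallest farness is 7, for D, so D has the highest closeness.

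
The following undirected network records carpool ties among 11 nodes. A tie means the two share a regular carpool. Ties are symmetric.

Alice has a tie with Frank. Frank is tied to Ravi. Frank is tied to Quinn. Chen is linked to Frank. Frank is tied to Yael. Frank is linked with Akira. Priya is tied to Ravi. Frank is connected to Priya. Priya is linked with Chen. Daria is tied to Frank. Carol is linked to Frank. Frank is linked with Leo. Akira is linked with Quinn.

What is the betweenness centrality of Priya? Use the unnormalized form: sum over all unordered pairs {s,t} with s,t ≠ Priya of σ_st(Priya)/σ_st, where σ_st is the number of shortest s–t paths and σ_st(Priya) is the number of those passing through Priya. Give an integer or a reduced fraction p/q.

1/2

Pairs whose geodesics pass through Priya — Ravi–Chen: 1/2.
All other pairs contribute 0.
Summing the contributions gives betweenness(Priya) = 1/2.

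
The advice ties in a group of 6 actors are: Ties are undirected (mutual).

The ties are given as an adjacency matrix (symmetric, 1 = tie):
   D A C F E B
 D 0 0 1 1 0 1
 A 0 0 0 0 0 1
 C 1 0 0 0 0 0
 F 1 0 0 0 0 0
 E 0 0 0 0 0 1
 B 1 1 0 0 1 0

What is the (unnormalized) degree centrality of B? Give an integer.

B is directly tied to A, D, and E. That is 3 neighbors, so the degree of B is 3.

3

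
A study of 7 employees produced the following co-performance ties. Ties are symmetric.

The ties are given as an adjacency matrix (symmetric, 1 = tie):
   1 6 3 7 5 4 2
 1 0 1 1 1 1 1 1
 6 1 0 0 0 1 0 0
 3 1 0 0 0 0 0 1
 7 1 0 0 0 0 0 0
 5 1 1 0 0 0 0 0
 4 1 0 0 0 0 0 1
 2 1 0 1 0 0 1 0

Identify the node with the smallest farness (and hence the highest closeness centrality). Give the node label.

Farness (sum of distances to all others) for each node — 1:6, 2:9, 3:10, 4:10, 5:10, 6:10, 7:11.
The smallest farness is 6, for 1, so 1 has the highest closeness.

1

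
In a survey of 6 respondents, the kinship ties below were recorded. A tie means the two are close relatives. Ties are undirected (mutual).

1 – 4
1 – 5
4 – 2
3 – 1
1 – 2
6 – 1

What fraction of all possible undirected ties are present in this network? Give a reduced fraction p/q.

There are 6 edges and 6 nodes, so the maximum possible is C(6,2) = 15.
Density = 6/15 = 2/5.

2/5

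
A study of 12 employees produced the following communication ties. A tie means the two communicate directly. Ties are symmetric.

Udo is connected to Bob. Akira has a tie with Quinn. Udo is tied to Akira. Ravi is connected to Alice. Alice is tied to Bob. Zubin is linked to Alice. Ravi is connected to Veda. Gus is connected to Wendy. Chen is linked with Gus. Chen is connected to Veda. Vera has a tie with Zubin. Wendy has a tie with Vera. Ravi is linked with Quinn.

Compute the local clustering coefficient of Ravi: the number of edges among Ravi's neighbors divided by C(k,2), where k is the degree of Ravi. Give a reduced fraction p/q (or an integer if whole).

0

Ravi's neighbors: Alice, Quinn, and Veda (k = 3).
Possible neighbor pairs: C(3,2) = 3. Edges among them: none → e = 0.
Clustering(Ravi) = 0/3 = 0.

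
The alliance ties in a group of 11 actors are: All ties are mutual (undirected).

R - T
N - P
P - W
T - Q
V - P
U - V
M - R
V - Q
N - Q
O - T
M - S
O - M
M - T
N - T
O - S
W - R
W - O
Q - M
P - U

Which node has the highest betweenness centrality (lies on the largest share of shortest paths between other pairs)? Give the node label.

P

Unnormalized betweenness of each node: M:7, N:77/30, O:73/15, P:17/2, Q:121/15, R:23/15, S:0, T:57/10, U:0, V:58/15, W:69/10.
P has the largest value, 17/2, making it the main broker — the node through which the most shortest paths run.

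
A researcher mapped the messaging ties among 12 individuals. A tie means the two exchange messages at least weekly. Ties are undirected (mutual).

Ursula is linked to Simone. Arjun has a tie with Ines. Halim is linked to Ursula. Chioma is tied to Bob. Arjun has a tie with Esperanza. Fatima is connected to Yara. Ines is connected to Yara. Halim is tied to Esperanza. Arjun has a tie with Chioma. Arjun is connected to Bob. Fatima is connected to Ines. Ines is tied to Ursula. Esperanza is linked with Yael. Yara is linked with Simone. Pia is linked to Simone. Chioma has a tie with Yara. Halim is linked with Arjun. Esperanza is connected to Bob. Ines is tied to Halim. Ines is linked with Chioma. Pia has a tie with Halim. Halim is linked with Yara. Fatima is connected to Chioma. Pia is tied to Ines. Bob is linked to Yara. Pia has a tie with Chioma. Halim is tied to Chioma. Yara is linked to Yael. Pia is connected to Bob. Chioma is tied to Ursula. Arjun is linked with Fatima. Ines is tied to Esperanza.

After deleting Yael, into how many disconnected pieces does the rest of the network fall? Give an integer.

Yael's neighbors (Esperanza and Yara) remain reachable from one another through other ties, so the rest of the network stays in one piece.

1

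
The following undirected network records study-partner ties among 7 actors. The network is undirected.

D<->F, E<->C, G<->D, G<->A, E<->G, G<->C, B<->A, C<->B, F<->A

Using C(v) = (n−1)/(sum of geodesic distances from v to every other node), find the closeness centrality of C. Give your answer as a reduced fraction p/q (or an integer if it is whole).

3/5

Distances from C: A:2, B:1, D:2, E:1, F:3, G:1. Sum = 10.
n = 7, so closeness = 6/10 = 3/5.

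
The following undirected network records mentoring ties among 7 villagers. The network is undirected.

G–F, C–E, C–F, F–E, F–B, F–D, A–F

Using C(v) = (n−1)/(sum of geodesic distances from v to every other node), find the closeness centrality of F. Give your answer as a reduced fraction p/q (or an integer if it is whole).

1

Distances from F: A:1, B:1, C:1, D:1, E:1, G:1. Sum = 6.
n = 7, so closeness = 6/6 = 1.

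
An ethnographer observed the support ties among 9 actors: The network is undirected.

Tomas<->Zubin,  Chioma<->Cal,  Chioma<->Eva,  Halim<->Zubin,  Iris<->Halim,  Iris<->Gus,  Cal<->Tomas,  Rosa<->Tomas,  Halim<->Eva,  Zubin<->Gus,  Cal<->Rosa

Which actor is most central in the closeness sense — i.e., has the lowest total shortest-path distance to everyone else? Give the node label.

Zubin

Farness (sum of distances to all others) for each node — Cal:17, Chioma:18, Eva:17, Gus:19, Halim:15, Iris:20, Rosa:19, Tomas:15, Zubin:14.
The smallest farness is 14, for Zubin, so Zubin has the highest closeness.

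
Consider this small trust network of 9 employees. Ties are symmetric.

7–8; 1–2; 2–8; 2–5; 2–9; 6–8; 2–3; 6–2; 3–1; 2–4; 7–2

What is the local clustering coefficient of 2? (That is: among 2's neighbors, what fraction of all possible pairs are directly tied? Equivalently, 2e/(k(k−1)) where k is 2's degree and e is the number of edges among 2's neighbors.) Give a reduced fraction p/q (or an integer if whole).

3/28

2's neighbors: 1, 3, 4, 5, 6, 7, 8, and 9 (k = 8).
Possible neighbor pairs: C(8,2) = 28. Edges among them: 1–3, 6–8, 7–8 → e = 3.
Clustering(2) = 3/28.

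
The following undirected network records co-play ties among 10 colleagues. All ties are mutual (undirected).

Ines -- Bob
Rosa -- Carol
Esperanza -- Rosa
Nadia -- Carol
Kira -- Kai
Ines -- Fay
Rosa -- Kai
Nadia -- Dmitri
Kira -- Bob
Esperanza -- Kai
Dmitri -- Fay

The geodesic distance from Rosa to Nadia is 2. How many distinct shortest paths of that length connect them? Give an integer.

The shortest distance is 2, and the only length-2 path is Rosa–Carol–Nadia. So there is exactly 1 shortest path.

1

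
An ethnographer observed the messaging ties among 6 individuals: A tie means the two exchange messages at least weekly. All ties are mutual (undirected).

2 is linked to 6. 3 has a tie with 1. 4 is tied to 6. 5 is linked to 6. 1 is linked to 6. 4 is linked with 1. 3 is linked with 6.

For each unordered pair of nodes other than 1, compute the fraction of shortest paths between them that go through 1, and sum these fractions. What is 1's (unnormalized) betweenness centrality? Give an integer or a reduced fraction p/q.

Pairs whose geodesics pass through 1 — 4–3: 1/2.
All other pairs contribute 0.
Summing the contributions gives betweenness(1) = 1/2.

1/2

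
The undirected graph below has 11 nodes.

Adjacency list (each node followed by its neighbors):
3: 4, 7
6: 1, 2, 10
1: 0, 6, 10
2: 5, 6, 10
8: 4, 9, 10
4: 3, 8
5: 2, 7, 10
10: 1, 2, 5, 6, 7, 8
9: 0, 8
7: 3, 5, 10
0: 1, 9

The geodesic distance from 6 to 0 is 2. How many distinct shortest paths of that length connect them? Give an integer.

The shortest distance is 2, and the only length-2 path is 6–1–0. So there is exactly 1 shortest path.

1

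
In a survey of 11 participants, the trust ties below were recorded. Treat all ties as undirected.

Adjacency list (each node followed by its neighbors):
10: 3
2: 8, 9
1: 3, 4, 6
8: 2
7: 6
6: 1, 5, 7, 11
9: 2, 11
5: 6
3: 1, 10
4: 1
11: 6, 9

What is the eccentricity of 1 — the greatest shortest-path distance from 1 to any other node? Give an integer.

Distances from 1: 2:4, 3:1, 4:1, 5:2, 6:1, 7:2, 8:5, 9:3, 10:2, 11:2.
The largest is 5 (to 8), so the eccentricity of 1 is 5.

5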